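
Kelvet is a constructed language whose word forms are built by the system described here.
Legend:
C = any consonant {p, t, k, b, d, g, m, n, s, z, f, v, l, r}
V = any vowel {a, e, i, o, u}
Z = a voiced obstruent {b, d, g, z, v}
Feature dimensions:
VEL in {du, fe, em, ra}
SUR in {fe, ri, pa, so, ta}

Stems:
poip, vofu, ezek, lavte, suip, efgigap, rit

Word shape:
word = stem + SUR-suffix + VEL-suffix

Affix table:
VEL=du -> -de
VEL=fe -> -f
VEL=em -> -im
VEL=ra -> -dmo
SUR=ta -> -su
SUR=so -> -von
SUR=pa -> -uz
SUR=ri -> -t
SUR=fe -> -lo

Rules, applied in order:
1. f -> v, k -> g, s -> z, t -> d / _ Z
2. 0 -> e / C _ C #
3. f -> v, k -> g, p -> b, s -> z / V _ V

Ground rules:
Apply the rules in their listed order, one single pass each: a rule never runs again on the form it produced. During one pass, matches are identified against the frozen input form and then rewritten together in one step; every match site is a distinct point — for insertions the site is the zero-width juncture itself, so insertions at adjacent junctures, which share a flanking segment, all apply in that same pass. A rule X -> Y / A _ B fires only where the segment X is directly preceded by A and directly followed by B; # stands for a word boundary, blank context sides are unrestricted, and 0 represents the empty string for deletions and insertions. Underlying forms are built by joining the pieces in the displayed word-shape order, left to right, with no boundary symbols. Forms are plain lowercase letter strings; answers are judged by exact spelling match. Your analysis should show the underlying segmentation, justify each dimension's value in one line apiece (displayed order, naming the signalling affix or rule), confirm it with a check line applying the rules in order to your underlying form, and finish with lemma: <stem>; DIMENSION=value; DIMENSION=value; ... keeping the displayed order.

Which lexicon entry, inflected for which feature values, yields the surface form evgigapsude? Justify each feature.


underlying: efgigap-su-de
VEL=du - signalled by the affix -de
SUR=ta - signalled by the affix -su
check: efgigapsude -> evgigapsude -> evgigapsude -> evgigapsude
lemma: efgigap; VEL=du; SUR=ta


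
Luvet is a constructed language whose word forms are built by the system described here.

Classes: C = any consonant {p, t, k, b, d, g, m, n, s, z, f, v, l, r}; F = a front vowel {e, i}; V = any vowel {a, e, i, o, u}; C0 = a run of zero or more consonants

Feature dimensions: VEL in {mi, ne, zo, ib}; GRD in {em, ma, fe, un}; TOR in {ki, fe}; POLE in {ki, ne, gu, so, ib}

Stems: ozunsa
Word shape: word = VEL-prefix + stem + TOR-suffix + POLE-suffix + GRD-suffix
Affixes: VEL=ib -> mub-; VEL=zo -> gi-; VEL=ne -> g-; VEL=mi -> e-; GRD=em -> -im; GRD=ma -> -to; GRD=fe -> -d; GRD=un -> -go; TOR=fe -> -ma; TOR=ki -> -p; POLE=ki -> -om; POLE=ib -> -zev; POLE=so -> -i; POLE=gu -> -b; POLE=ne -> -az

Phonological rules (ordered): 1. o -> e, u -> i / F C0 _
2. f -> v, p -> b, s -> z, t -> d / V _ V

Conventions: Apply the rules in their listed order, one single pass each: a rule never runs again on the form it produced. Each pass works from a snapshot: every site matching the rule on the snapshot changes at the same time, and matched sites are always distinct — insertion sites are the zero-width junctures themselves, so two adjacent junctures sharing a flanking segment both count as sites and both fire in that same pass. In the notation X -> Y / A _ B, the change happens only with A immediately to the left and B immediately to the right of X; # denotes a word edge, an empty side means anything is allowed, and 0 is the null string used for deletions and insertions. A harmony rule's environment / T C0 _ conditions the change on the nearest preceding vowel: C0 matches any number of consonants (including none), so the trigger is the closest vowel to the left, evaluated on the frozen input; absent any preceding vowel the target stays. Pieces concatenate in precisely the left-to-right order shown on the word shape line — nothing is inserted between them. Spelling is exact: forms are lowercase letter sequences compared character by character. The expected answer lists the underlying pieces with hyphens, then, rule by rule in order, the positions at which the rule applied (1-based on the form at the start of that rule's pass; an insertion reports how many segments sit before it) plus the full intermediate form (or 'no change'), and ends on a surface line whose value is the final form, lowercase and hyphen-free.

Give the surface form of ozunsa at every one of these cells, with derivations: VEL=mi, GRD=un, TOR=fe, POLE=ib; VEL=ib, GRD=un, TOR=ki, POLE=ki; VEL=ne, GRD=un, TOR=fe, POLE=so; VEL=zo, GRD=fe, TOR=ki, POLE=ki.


cell VEL=mi, GRD=un, TOR=fe, POLE=ib:
underlying: e-ozunsa-ma-zev-go
1. o -> e, u -> i / F C0 _: fires at position(s) 2, 14: eezunsamazevge
2. f -> v, p -> b, s -> z, t -> d / V _ V: no change
surface: eezunsamazevge

cell VEL=ib, GRD=un, TOR=ki, POLE=ki:
underlying: mub-ozunsa-p-om-go
1. o -> e, u -> i / F C0 _: no change
2. f -> v, p -> b, s -> z, t -> d / V _ V: fires at position(s) 10: mubozunsabomgo
surface: mubozunsabomgo

cell VEL=ne, GRD=un, TOR=fe, POLE=so:
underlying: g-ozunsa-ma-i-go
1. o -> e, u -> i / F C0 _: fires at position(s) 12: gozunsamaige
2. f -> v, p -> b, s -> z, t -> d / V _ V: no change
surface: gozunsamaige

cell VEL=zo, GRD=fe, TOR=ki, POLE=ki:
underlying: gi-ozunsa-p-om-d
1. o -> e, u -> i / F C0 _: fires at position(s) 3: giezunsapomd
2. f -> v, p -> b, s -> z, t -> d / V _ V: fires at position(s) 9: giezunsabomd
surface: giezunsabomd


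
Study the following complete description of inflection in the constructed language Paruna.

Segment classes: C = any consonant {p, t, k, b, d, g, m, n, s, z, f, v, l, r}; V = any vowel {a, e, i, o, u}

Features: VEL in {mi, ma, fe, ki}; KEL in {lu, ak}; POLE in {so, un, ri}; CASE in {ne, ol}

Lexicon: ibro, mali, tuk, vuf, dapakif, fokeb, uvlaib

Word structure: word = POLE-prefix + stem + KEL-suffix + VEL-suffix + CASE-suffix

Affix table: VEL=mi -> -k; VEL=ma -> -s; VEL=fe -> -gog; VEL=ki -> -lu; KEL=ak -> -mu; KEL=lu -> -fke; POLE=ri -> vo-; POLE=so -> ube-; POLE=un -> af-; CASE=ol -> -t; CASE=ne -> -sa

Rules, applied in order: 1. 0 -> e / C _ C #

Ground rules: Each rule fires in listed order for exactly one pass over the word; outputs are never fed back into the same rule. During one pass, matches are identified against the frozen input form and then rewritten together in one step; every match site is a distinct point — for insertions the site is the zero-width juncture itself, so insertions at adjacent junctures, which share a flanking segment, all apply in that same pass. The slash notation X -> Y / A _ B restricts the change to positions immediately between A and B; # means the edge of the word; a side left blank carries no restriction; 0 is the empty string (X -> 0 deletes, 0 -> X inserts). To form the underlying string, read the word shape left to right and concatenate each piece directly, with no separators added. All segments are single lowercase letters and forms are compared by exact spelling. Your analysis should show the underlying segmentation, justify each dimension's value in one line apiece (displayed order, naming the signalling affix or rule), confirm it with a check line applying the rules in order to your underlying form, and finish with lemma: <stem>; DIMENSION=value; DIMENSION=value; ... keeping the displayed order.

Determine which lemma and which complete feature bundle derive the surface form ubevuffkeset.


underlying: ube-vuf-fke-s-t
VEL=ma - signalled by the affix -s
KEL=lu - signalled by the affix -fke
POLE=so - signalled by the affix ube-
CASE=ol - signalled by the affix -t
check: ubevuffkest -> ubevuffkeset
lemma: vuf; VEL=ma; KEL=lu; POLE=so; CASE=ol


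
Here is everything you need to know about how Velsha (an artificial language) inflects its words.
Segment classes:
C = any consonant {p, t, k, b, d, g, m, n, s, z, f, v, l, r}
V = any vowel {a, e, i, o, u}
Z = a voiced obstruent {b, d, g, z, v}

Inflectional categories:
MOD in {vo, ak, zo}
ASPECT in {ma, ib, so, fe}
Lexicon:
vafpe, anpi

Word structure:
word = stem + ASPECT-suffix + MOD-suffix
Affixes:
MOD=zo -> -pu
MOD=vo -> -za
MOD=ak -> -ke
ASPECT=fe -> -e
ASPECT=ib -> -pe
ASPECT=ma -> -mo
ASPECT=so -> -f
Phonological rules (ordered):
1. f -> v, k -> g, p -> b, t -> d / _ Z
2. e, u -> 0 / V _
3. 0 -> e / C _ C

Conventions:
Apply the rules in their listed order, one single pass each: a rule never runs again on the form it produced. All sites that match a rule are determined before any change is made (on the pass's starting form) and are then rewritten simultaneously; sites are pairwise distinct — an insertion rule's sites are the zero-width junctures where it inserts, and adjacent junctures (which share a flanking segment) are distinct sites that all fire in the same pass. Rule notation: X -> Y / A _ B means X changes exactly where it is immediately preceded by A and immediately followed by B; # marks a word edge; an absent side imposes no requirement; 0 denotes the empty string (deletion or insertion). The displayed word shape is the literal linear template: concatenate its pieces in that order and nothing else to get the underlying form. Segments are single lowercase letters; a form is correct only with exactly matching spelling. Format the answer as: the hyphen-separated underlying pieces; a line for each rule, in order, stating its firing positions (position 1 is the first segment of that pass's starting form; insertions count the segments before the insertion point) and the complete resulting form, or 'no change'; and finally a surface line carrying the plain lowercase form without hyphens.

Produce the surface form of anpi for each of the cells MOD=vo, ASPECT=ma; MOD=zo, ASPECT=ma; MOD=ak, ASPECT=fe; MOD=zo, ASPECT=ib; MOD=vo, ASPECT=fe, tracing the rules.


cell MOD=vo, ASPECT=ma:
underlying: anpi-mo-za
1. f -> v, k -> g, p -> b, t -> d / _ Z: no change
2. e, u -> 0 / V _: no change
3. 0 -> e / C _ C: inserts after position(s) 2: anepimoza
surface: anepimoza

cell MOD=zo, ASPECT=ma:
underlying: anpi-mo-pu
1. f -> v, k -> g, p -> b, t -> d / _ Z: no change
2. e, u -> 0 / V _: no change
3. 0 -> e / C _ C: inserts after position(s) 2: anepimopu
surface: anepimopu

cell MOD=ak, ASPECT=fe:
underlying: anpi-e-ke
1. f -> v, k -> g, p -> b, t -> d / _ Z: no change
2. e, u -> 0 / V _: fires at position(s) 5: anpike
3. 0 -> e / C _ C: inserts after position(s) 2: anepike
surface: anepike

cell MOD=zo, ASPECT=ib:
underlying: anpi-pe-pu
1. f -> v, k -> g, p -> b, t -> d / _ Z: no change
2. e, u -> 0 / V _: no change
3. 0 -> e / C _ C: inserts after position(s) 2: anepipepu
surface: anepipepu

cell MOD=vo, ASPECT=fe:
underlying: anpi-e-za
1. f -> v, k -> g, p -> b, t -> d / _ Z: no change
2. e, u -> 0 / V _: fires at position(s) 5: anpiza
3. 0 -> e / C _ C: inserts after position(s) 2: anepiza
surface: anepiza


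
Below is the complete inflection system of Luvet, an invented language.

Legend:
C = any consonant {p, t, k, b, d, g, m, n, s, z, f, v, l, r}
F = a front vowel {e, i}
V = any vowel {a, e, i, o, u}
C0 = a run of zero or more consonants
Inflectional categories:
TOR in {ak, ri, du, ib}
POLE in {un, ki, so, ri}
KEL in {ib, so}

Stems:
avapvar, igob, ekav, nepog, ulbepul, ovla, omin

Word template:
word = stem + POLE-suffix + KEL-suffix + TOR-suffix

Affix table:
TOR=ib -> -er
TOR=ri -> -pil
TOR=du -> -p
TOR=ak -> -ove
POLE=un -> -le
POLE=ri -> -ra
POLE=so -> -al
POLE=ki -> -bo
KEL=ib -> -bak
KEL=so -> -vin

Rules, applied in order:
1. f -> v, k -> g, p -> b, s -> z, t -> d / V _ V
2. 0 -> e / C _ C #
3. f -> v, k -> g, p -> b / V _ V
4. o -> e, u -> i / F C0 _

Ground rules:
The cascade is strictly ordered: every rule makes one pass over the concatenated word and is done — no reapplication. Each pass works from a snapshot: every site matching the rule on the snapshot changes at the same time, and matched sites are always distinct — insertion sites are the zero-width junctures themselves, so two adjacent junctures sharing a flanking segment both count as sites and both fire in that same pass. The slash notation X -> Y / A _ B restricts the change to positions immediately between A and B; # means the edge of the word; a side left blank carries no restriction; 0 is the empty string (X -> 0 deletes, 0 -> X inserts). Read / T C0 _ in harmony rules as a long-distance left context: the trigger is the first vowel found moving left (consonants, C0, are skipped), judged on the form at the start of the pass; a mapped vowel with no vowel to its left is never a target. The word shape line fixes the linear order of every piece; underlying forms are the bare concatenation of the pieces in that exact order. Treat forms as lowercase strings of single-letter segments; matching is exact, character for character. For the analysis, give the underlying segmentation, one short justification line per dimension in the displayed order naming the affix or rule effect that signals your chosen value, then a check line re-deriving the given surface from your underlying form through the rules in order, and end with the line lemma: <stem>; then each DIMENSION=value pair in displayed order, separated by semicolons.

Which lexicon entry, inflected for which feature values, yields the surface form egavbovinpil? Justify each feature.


underlying: ekav-bo-vin-pil
TOR=ri - signalled by the affix -pil
POLE=ki - signalled by the affix -bo
KEL=so - signalled by the affix -vin
check: ekavbovinpil -> egavbovinpil -> egavbovinpil -> egavbovinpil -> egavbovinpil
lemma: ekav; TOR=ri; POLE=ki; KEL=so


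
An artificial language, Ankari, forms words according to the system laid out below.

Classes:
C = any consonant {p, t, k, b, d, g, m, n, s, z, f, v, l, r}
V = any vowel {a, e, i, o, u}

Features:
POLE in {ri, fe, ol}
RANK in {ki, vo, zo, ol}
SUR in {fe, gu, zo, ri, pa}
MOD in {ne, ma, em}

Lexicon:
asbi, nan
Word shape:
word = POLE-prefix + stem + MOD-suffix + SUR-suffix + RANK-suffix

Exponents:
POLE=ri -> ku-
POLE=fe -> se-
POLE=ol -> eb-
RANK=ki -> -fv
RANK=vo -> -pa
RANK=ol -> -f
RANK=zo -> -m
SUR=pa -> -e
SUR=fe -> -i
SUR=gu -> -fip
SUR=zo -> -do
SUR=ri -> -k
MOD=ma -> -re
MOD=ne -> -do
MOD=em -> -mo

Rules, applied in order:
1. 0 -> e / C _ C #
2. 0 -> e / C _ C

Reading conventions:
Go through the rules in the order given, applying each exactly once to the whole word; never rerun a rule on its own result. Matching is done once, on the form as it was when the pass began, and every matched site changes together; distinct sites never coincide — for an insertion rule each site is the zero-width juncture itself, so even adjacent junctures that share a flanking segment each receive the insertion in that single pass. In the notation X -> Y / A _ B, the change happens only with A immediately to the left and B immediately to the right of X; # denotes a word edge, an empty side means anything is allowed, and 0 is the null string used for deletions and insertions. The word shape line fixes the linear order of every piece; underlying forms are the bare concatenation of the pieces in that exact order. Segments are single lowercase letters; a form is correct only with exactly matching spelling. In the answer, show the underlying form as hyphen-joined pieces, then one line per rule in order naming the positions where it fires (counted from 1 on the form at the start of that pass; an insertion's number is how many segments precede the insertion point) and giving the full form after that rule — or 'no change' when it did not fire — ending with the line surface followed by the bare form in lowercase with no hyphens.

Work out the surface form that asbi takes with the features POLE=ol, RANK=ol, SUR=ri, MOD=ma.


underlying: eb-asbi-re-k-f
1. 0 -> e / C _ C #: inserts after position(s) 9: ebasbirekef
2. 0 -> e / C _ C: inserts after position(s) 4: ebasebirekef
surface: ebasebirekef


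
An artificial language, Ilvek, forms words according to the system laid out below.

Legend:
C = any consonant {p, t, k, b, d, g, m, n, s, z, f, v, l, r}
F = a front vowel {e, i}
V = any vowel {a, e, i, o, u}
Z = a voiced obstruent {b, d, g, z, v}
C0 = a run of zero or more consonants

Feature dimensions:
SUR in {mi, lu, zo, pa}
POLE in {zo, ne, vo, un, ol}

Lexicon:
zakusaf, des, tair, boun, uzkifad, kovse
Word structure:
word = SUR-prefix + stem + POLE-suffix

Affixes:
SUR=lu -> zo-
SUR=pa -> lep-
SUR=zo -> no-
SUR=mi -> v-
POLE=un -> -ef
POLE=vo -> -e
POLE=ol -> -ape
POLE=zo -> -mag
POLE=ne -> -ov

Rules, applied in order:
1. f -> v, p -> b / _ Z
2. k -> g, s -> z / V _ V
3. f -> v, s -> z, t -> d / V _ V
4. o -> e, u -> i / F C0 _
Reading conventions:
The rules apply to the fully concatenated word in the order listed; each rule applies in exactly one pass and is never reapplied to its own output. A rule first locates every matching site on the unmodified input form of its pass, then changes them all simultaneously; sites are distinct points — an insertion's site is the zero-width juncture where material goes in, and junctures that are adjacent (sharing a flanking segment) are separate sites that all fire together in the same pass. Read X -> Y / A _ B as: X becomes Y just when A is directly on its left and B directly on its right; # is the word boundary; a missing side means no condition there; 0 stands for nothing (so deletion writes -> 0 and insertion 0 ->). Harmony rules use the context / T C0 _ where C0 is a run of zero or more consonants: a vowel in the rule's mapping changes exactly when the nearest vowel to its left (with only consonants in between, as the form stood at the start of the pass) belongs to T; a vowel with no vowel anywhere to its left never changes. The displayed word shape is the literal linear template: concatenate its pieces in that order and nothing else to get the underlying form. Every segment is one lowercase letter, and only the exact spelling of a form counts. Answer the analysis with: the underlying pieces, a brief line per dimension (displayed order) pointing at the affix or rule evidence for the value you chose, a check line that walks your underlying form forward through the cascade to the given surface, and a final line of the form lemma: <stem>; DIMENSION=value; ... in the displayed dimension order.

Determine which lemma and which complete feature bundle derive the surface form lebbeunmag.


underlying: lep-boun-mag
SUR=pa - signalled by the affix lep-
POLE=zo - signalled by the affix -mag
check: lepbounmag -> lebbounmag -> lebbounmag -> lebbounmag -> lebbeunmag
lemma: boun; SUR=pa; POLE=zo


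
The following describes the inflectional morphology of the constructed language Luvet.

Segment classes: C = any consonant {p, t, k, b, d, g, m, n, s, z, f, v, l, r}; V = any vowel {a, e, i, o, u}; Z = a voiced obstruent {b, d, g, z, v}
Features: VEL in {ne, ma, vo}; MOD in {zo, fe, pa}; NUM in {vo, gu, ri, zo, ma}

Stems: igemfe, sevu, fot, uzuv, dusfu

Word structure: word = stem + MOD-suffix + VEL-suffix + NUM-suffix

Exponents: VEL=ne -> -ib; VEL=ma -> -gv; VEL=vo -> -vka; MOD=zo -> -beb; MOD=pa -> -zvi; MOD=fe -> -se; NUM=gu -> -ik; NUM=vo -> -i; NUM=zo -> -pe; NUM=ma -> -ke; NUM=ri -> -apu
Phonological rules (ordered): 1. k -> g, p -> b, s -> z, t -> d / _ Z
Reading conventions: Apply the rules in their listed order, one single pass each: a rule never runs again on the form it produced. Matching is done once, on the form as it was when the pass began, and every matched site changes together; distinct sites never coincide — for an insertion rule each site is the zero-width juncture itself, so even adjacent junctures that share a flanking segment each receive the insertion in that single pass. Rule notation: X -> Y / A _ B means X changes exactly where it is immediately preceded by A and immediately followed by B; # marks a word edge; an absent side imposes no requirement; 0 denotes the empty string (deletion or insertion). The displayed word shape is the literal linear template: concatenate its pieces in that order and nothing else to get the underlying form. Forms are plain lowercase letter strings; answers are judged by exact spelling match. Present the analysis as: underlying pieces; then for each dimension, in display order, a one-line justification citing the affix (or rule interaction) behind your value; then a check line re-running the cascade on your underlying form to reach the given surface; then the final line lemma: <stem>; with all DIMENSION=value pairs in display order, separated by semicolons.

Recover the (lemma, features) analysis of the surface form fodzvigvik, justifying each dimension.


underlying: fot-zvi-gv-ik
VEL=ma - signalled by the affix -gv
MOD=pa - signalled by the affix -zvi
NUM=gu - signalled by the affix -ik
check: fotzvigvik -> fodzvigvik
lemma: fot; VEL=ma; MOD=pa; NUM=gu


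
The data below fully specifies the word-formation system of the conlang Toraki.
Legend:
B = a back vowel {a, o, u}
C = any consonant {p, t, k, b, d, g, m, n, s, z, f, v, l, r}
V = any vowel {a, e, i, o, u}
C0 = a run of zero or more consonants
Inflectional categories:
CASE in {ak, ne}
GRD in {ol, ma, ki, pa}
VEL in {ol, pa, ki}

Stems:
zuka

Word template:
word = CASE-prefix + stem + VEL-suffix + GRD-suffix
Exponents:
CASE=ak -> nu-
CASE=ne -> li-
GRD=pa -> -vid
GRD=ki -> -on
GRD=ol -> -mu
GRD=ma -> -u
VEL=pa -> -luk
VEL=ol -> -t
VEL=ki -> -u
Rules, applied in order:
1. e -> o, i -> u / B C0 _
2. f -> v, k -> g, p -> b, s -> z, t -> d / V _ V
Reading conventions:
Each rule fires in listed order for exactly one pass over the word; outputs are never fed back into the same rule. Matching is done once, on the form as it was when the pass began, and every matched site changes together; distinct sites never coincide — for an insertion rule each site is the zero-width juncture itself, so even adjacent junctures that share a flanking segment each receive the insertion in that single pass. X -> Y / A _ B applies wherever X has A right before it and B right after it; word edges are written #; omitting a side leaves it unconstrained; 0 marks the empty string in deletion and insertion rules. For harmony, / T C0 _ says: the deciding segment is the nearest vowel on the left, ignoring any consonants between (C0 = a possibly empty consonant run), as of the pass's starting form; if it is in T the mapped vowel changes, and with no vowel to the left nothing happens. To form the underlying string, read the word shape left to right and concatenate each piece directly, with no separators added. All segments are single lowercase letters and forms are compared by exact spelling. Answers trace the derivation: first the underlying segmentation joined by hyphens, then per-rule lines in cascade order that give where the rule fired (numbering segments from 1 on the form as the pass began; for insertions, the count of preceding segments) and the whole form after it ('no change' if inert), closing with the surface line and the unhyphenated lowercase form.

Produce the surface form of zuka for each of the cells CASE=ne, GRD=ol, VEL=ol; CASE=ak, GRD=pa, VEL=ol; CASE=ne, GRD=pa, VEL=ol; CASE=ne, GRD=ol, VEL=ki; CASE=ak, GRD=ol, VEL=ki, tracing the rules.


cell CASE=ne, GRD=ol, VEL=ol:
underlying: li-zuka-t-mu
1. e -> o, i -> u / B C0 _: no change
2. f -> v, k -> g, p -> b, s -> z, t -> d / V _ V: fires at position(s) 5: lizugatmu
surface: lizugatmu

cell CASE=ak, GRD=pa, VEL=ol:
underlying: nu-zuka-t-vid
1. e -> o, i -> u / B C0 _: fires at position(s) 9: nuzukatvud
2. f -> v, k -> g, p -> b, s -> z, t -> d / V _ V: fires at position(s) 5: nuzugatvud
surface: nuzugatvud

cell CASE=ne, GRD=pa, VEL=ol:
underlying: li-zuka-t-vid
1. e -> o, i -> u / B C0 _: fires at position(s) 9: lizukatvud
2. f -> v, k -> g, p -> b, s -> z, t -> d / V _ V: fires at position(s) 5: lizugatvud
surface: lizugatvud

cell CASE=ne, GRD=ol, VEL=ki:
underlying: li-zuka-u-mu
1. e -> o, i -> u / B C0 _: no change
2. f -> v, k -> g, p -> b, s -> z, t -> d / V _ V: fires at position(s) 5: lizugaumu
surface: lizugaumu

cell CASE=ak, GRD=ol, VEL=ki:
underlying: nu-zuka-u-mu
1. e -> o, i -> u / B C0 _: no change
2. f -> v, k -> g, p -> b, s -> z, t -> d / V _ V: fires at position(s) 5: nuzugaumu
surface: nuzugaumu


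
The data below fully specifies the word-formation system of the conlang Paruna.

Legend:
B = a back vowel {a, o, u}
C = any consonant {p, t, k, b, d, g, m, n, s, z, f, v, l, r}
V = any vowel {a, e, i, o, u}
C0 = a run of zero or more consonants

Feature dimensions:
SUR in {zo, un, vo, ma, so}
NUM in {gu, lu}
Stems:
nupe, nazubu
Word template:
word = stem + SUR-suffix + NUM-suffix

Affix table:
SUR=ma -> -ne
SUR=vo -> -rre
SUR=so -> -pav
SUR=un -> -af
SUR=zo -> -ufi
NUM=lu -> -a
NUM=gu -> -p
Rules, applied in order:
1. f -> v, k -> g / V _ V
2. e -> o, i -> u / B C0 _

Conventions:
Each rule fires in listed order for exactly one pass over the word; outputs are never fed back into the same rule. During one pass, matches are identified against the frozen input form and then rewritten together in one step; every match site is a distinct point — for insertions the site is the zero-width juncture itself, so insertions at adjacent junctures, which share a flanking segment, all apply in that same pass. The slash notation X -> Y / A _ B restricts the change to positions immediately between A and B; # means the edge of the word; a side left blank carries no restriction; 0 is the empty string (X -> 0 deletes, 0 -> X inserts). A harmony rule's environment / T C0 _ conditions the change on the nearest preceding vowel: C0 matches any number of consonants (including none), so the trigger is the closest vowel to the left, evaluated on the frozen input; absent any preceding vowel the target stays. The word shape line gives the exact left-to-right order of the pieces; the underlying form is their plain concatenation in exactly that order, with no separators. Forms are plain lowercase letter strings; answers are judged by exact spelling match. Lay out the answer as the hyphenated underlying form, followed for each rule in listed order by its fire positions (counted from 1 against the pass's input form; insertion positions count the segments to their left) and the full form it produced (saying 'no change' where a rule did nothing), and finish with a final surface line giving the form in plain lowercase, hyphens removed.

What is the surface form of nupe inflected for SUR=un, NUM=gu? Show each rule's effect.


underlying: nupe-af-p
1. f -> v, k -> g / V _ V: no change
2. e -> o, i -> u / B C0 _: fires at position(s) 4: nupoafp
surface: nupoafp


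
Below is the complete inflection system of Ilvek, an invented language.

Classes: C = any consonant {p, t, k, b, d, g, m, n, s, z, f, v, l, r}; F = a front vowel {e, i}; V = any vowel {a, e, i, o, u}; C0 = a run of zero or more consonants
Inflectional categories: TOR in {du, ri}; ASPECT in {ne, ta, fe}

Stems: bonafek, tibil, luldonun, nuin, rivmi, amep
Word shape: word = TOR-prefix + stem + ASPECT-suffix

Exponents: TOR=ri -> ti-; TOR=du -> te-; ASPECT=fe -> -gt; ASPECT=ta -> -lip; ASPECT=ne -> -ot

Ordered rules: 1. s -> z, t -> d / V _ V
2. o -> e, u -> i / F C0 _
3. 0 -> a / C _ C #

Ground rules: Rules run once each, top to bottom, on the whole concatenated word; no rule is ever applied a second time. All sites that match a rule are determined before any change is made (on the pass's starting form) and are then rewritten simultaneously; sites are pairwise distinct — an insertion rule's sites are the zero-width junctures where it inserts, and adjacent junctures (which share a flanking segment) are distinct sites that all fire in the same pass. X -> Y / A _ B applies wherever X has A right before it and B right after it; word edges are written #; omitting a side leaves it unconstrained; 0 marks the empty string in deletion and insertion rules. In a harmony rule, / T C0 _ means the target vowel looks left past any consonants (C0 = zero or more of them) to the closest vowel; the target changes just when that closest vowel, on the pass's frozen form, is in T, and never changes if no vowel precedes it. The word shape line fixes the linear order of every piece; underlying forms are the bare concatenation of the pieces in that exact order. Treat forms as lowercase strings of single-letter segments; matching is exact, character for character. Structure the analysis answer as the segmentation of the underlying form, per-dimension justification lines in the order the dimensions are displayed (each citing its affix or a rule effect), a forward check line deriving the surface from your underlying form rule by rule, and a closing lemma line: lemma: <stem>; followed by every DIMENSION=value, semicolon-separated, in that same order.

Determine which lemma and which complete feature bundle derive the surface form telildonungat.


underlying: te-luldonun-gt
TOR=du - signalled by the affix te-
ASPECT=fe - signalled by the affix -gt
check: teluldonungt -> teluldonungt -> telildonungt -> telildonungat
lemma: luldonun; TOR=du; ASPECT=fe


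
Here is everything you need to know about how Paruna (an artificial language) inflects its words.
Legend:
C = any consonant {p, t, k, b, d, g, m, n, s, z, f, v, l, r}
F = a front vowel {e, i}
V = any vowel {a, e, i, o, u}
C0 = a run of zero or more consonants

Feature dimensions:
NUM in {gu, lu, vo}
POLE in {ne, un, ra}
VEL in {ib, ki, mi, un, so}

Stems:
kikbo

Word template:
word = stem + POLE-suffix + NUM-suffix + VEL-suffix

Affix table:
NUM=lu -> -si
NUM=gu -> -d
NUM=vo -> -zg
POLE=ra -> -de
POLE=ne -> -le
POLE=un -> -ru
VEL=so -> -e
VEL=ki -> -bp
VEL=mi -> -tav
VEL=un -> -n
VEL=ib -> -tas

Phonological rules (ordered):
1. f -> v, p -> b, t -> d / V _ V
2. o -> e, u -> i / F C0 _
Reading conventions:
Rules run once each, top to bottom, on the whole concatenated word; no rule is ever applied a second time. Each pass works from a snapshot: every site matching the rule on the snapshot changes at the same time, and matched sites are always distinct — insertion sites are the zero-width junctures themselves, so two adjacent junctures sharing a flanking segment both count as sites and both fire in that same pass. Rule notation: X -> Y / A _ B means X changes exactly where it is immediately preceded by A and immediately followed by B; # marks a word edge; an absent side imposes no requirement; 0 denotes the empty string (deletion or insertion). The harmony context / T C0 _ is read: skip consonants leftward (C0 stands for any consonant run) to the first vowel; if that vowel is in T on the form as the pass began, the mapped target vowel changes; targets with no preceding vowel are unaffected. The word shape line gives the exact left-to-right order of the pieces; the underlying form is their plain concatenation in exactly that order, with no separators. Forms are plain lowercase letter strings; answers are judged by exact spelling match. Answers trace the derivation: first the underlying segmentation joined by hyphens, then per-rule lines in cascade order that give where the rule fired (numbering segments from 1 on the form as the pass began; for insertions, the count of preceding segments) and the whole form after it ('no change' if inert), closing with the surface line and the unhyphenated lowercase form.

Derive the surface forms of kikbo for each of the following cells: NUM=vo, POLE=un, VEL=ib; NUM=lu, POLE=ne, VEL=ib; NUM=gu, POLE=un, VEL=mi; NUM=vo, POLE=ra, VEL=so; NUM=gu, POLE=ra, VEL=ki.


cell NUM=vo, POLE=un, VEL=ib:
underlying: kikbo-ru-zg-tas
1. f -> v, p -> b, t -> d / V _ V: no change
2. o -> e, u -> i / F C0 _: fires at position(s) 5: kikberuzgtas
surface: kikberuzgtas

cell NUM=lu, POLE=ne, VEL=ib:
underlying: kikbo-le-si-tas
1. f -> v, p -> b, t -> d / V _ V: fires at position(s) 10: kikbolesidas
2. o -> e, u -> i / F C0 _: fires at position(s) 5: kikbelesidas
surface: kikbelesidas

cell NUM=gu, POLE=un, VEL=mi:
underlying: kikbo-ru-d-tav
1. f -> v, p -> b, t -> d / V _ V: no change
2. o -> e, u -> i / F C0 _: fires at position(s) 5: kikberudtav
surface: kikberudtav

cell NUM=vo, POLE=ra, VEL=so:
underlying: kikbo-de-zg-e
1. f -> v, p -> b, t -> d / V _ V: no change
2. o -> e, u -> i / F C0 _: fires at position(s) 5: kikbedezge
surface: kikbedezge

cell NUM=gu, POLE=ra, VEL=ki:
underlying: kikbo-de-d-bp
1. f -> v, p -> b, t -> d / V _ V: no change
2. o -> e, u -> i / F C0 _: fires at position(s) 5: kikbededbp
surface: kikbededbp


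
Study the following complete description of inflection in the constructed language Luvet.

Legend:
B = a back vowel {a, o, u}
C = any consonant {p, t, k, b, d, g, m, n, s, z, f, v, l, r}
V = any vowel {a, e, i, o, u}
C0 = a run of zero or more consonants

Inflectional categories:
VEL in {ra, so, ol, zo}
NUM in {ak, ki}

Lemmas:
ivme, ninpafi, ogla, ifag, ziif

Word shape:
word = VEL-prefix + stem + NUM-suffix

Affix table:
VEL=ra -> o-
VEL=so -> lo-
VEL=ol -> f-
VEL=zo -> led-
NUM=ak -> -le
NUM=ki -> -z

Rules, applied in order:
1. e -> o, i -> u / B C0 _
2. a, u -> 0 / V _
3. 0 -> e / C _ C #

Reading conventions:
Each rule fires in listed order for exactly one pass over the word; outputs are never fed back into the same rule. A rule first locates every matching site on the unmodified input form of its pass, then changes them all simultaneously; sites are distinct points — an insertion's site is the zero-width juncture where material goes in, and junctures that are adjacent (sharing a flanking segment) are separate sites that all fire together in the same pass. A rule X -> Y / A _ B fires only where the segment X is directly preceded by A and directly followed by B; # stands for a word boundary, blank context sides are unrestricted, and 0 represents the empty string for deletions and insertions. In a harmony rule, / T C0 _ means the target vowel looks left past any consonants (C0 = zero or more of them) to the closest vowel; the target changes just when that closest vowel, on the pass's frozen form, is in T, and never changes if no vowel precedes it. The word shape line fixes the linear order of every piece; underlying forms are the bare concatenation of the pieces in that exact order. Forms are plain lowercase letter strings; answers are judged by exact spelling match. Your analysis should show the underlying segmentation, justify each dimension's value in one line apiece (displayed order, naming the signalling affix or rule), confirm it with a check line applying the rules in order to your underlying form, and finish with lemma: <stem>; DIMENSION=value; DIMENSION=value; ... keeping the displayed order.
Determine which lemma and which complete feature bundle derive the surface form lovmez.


underlying: lo-ivme-z
VEL=so - signalled by the affix lo-
NUM=ki - signalled by the affix -z
check: loivmez -> louvmez -> lovmez -> lovmez
lemma: ivme; VEL=so; NUM=ki


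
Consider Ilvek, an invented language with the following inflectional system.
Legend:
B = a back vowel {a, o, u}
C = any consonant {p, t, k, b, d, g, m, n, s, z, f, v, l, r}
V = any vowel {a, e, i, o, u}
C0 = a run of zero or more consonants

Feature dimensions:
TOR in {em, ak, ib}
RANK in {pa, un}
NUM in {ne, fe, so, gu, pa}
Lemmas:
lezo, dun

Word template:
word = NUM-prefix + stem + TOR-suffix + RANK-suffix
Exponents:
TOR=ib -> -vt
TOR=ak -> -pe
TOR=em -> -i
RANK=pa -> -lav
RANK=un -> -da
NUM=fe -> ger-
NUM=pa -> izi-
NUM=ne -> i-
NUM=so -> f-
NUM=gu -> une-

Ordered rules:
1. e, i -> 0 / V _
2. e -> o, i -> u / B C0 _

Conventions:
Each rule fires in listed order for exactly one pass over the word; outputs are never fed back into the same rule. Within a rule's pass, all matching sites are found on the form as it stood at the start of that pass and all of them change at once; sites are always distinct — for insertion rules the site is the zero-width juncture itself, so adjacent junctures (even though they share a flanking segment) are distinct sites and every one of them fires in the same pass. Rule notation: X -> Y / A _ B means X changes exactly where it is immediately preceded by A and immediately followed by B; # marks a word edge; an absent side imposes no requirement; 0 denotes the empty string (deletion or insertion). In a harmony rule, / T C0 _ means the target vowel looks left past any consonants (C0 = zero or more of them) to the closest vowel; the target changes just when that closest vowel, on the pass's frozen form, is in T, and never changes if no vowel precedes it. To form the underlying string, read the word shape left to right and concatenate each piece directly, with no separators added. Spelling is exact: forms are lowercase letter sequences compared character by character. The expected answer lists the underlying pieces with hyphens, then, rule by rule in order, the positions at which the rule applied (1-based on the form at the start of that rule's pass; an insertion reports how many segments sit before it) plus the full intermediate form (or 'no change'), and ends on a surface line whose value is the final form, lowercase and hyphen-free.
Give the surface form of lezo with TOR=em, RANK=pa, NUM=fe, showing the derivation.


underlying: ger-lezo-i-lav
1. e, i -> 0 / V _: fires at position(s) 8: gerlezolav
2. e -> o, i -> u / B C0 _: no change
surface: gerlezolav


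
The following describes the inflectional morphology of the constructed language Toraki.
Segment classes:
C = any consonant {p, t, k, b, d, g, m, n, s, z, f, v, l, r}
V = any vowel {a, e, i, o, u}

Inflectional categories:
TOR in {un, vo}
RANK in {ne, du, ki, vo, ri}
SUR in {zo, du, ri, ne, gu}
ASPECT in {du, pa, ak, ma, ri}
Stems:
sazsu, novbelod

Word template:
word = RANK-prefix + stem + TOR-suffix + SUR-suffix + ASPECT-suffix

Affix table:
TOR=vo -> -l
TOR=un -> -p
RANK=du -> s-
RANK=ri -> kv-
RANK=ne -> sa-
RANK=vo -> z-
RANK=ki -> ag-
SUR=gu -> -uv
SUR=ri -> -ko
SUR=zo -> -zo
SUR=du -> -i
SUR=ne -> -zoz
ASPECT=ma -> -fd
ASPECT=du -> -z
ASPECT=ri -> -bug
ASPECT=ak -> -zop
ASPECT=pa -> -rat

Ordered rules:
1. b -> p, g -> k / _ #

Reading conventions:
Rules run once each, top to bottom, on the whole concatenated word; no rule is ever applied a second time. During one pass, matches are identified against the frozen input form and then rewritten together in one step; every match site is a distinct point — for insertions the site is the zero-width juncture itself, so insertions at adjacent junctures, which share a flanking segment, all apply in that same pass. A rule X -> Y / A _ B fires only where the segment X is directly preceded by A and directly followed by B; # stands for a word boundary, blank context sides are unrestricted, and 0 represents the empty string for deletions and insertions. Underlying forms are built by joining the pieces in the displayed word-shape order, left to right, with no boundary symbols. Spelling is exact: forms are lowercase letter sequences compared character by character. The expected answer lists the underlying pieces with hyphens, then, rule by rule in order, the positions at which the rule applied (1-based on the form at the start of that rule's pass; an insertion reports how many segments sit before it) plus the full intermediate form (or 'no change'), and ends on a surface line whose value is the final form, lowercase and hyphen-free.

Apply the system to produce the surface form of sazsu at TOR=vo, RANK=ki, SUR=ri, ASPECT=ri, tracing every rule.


underlying: ag-sazsu-l-ko-bug
1. b -> p, g -> k / _ #: fires at position(s) 13: agsazsulkobuk
surface: agsazsulkobuk


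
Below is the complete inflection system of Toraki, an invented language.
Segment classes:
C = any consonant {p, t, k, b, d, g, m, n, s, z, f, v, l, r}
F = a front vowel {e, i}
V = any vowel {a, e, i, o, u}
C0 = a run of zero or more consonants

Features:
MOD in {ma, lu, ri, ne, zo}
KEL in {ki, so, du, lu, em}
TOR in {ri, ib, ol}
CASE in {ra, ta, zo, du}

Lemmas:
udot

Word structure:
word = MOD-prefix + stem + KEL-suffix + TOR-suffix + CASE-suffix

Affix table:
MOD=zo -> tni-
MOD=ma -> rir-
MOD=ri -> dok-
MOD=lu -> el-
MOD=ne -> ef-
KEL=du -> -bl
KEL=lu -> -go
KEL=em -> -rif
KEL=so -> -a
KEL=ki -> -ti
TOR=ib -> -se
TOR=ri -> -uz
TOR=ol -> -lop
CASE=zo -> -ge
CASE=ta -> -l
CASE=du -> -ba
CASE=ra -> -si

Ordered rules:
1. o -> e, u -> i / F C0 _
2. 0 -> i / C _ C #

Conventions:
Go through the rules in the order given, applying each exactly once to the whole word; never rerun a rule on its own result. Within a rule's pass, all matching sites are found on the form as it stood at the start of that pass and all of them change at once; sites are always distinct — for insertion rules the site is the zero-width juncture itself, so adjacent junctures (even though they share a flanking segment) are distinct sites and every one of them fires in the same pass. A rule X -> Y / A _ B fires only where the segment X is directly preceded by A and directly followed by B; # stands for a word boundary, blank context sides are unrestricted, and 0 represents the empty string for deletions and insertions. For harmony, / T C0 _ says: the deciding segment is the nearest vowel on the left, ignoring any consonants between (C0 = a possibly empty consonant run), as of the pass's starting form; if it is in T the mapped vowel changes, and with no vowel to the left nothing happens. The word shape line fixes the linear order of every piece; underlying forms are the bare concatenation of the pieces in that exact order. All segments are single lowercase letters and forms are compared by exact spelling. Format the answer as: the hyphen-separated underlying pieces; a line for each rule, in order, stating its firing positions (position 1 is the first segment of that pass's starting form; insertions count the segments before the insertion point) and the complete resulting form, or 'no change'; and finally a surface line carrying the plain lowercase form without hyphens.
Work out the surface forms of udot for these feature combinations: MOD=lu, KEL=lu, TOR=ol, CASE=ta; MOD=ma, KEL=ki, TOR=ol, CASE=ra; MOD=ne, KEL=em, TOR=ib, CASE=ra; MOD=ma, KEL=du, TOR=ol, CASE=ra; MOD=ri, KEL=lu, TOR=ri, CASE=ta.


cell MOD=lu, KEL=lu, TOR=ol, CASE=ta:
underlying: el-udot-go-lop-l
1. o -> e, u -> i / F C0 _: fires at position(s) 3: elidotgolopl
2. 0 -> i / C _ C #: inserts after position(s) 11: elidotgolopil
surface: elidotgolopil

cell MOD=ma, KEL=ki, TOR=ol, CASE=ra:
underlying: rir-udot-ti-lop-si
1. o -> e, u -> i / F C0 _: fires at position(s) 4, 11: riridottilepsi
2. 0 -> i / C _ C #: no change
surface: riridottilepsi

cell MOD=ne, KEL=em, TOR=ib, CASE=ra:
underlying: ef-udot-rif-se-si
1. o -> e, u -> i / F C0 _: fires at position(s) 3: efidotrifsesi
2. 0 -> i / C _ C #: no change
surface: efidotrifsesi

cell MOD=ma, KEL=du, TOR=ol, CASE=ra:
underlying: rir-udot-bl-lop-si
1. o -> e, u -> i / F C0 _: fires at position(s) 4: riridotbllopsi
2. 0 -> i / C _ C #: no change
surface: riridotbllopsi

cell MOD=ri, KEL=lu, TOR=ri, CASE=ta:
underlying: dok-udot-go-uz-l
1. o -> e, u -> i / F C0 _: no change
2. 0 -> i / C _ C #: inserts after position(s) 11: dokudotgouzil
surface: dokudotgouzil
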